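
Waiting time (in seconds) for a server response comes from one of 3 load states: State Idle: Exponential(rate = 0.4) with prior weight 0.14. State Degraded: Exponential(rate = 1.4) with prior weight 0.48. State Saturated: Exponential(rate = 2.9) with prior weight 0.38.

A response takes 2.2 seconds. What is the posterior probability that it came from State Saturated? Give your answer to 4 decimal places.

The responsibility of component k is π_k f_k(x) divided by Σ_j π_j f_j(x).
Exponential densities:
  f_Idle = 0.4·e^(−0.4·2.2) = 0.4·e^(−0.8800) = 0.165913
  f_Degraded = 1.4·e^(−1.4·2.2) = 1.4·e^(−3.0800) = 0.064343
  f_Saturated = 2.9·e^(−2.9·2.2) = 2.9·e^(−6.3800) = 0.00491586
Unnormalised posteriors:
  π_Idle·f_Idle = 0.14 × 0.165913 = 0.0232278
  π_Degraded·f_Degraded = 0.48 × 0.064343 = 0.0308846
  π_Saturated·f_Saturated = 0.38 × 0.00491586 = 0.00186803
Denominator: 0.0232278 + 0.0308846 + 0.00186803 = 0.0559805
P(State Saturated | data) ≈ 0.0334

0.0334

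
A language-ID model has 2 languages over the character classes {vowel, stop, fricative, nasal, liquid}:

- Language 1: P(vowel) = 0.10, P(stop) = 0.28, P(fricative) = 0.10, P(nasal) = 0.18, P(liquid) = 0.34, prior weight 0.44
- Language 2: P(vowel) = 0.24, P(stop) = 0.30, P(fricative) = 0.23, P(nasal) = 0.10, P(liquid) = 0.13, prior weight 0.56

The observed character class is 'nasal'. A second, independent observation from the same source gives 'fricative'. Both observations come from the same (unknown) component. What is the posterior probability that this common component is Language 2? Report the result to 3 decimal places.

0.619

By Bayes' theorem, P(k | x) = P(Z=k) f_k(x) / Σ_j P(Z=j) f_j(x).
Since both observations come from the same component, the likelihood for component k is f_k(x₁)·f_k(x₂).
  p_1 = [P(nasal | comp) = 0.18] × [0.1] = 0.018
  p_2 = [P(nasal | comp) = 0.10] × [0.23] = 0.023
Weight by the priors:
  P(Z=1)·p_1 = 0.44 × 0.018 = 0.00792
  P(Z=2)·p_2 = 0.56 × 0.023 = 0.01288
Marginal: 0.00792 + 0.01288 = 0.0208
So the posterior for Language 2 is 0.01288 / 0.0208 ≈ 0.619.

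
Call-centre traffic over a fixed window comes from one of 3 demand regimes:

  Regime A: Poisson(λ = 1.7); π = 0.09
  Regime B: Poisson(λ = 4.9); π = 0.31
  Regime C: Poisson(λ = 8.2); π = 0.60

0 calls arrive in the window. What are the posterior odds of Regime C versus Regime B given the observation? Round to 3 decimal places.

0.071

Posterior odds = (π_i f_i(x)) / (π_j f_j(x)); the normalising sum cancels.
Poisson probabilities:
  f_A = 0.182684
  f_B = 0.00744658
  f_C = 0.000274654
Posterior odds = (π_C·f_C) / (π_B·f_B) = (0.60·0.000274654) / (0.31·0.00744658) = 0.000164792 / 0.00230844 ≈ 0.071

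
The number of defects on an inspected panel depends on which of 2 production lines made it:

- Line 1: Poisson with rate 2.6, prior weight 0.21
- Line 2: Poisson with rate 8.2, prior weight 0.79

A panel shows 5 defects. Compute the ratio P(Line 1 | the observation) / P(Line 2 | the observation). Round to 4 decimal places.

The posterior odds equal the prior odds times the likelihood ratio: (w_i/w_j)·(f_i(x)/f_j(x)).
Component likelihoods at x = 5 defects:
  p_1 = e^(−2.6)·2.6^5/5! = 0.0735394
  p_2 = e^(−8.2)·8.2^5/5! = 0.0848542
0.0154433 / 0.0670348 ≈ 0.2304

0.2304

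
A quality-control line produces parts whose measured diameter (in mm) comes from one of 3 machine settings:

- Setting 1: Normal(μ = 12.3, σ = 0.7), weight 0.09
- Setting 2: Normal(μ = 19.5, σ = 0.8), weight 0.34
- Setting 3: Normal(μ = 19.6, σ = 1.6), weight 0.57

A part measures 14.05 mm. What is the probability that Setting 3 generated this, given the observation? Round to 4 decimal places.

Posterior ∝ prior × likelihood, so P(k | x) ∝ P(Z=k) f_k(x); normalise over all components.
Normal densities:
  p_1 = 0.0250404
  p_2 = 4.16853e-11
  p_3 = 0.00060817
Unnormalised posteriors:
  P(Z=1)·p_1 = 0.09 × 0.0250404 = 0.00225364
  P(Z=2)·p_2 = 0.34 × 4.16853e-11 = 1.4173e-11
  P(Z=3)·p_3 = 0.57 × 0.00060817 = 0.000346657
Normaliser: 0.00225364 + 1.4173e-11 + 0.000346657 = 0.0026003
P(Setting 3 | data) ≈ 0.1333

0.1333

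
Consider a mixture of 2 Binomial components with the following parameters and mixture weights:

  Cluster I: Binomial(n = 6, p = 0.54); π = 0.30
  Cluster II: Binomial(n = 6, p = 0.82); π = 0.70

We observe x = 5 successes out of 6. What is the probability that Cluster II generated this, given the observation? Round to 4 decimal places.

0.8806

P(component k | x) = π_k·f_k(x) / marginal(x), where marginal(x) = Σ_j π_j·f_j(x).
Binomial probabilities:
  f_I = 0.12673
  f_II = 0.400399
Weight by the priors:
  π_I·f_I = 0.30 × 0.12673 = 0.0380189
  π_II·f_II = 0.70 × 0.400399 = 0.280279
Denominator: 0.0380189 + 0.280279 = 0.318298
Responsibility of Cluster II: 0.280279 / 0.318298 ≈ 0.8806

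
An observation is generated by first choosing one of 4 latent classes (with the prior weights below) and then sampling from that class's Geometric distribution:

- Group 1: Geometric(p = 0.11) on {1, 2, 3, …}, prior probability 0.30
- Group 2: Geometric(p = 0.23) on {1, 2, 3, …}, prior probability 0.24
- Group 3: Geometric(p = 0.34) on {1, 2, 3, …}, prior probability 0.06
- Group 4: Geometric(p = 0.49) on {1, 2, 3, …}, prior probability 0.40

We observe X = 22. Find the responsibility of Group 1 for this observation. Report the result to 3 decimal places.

0.925

P(component k | x) = w_k·f_k(x) / marginal(x), where marginal(x) = Σ_j w_j·f_j(x).
Component likelihoods at x = 22:
  p_1 = 0.11·(1−0.11)^21 = 0.11·0.0865347 = 0.00951881
  p_2 = 0.23·(1−0.23)^21 = 0.23·0.00413338 = 0.000950677
  p_3 = 0.34·(1−0.34)^21 = 0.34·0.000162339 = 5.51952e-05
  p_4 = 0.49·(1−0.49)^21 = 0.49·7.22726e-07 = 3.54136e-07
Multiply by the mixture weights:
  w_1·p_1 = 0.30 × 0.00951881 = 0.00285564
  w_2·p_2 = 0.24 × 0.000950677 = 0.000228163
  w_3·p_3 = 0.06 × 5.51952e-05 = 3.31171e-06
  w_4·p_4 = 0.40 × 3.54136e-07 = 1.41654e-07
Denominator: 0.00285564 + 0.000228163 + 3.31171e-06 + 1.41654e-07 = 0.00308726
Responsibility of Group 1: 0.00285564 / 0.00308726 ≈ 0.925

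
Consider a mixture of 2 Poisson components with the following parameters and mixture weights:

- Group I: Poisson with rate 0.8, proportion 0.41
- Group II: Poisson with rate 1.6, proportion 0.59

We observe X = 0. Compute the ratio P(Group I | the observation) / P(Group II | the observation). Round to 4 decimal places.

1.5466

Only the two components matter; the odds are (P(Z=i) f_i(x)) / (P(Z=j) f_j(x)).
Evaluate each component's likelihood at the observed value:
  f_I = 0.449329
  f_II = 0.201897
Odds = (0.41/0.59) × (0.449329/0.201897) = 0.694915 × 2.22554 ≈ 1.5466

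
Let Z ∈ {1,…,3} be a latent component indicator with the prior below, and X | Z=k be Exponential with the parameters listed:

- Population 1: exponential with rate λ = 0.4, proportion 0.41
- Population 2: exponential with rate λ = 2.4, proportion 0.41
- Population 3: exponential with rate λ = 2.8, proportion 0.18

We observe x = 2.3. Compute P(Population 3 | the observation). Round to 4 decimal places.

0.0115

The responsibility of component k is w_k f_k(x) divided by Σ_j w_j f_j(x).
Component likelihoods at x = 2.3:
  f_1 = 0.159408
  f_2 = 0.00961404
  f_3 = 0.00446994
Weight by the priors:
  w_1·f_1 = 0.41 × 0.159408 = 0.0653571
  w_2·f_2 = 0.41 × 0.00961404 = 0.00394175
  w_3·f_3 = 0.18 × 0.00446994 = 0.000804589
Marginal: 0.0653571 + 0.00394175 + 0.000804589 = 0.0701035
P(Population 3 | data) = 0.000804589 / 0.0701035 ≈ 0.0115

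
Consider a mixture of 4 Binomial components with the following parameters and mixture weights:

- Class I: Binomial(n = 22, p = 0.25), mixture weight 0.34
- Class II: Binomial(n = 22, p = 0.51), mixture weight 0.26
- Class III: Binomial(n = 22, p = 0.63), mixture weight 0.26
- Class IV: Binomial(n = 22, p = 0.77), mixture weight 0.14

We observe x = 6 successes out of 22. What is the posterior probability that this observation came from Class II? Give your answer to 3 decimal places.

By Bayes' theorem, P(k | x) = P(Z=k) f_k(x) / Σ_j P(Z=j) f_j(x).
Evaluate each component's likelihood at the observed value:
  L_I = C(22,6)·0.25^6·0.75^16 = 74613·0.000244141·0.0100226 = 0.182572
  L_II = C(22,6)·0.51^6·0.49^16 = 74613·0.0175963·1.10443e-05 = 0.0145002
  L_III = C(22,6)·0.63^6·0.37^16 = 74613·0.0625235·1.23375e-07 = 0.000575553
  L_IV = C(22,6)·0.77^6·0.23^16 = 74613·0.208422·6.13261e-11 = 9.53683e-07
Prior × likelihood for each component:
  P(Z=I)·L_I = 0.34 × 0.182572 = 0.0620746
  P(Z=II)·L_II = 0.26 × 0.0145002 = 0.00377004
  P(Z=III)·L_III = 0.26 × 0.000575553 = 0.000149644
  P(Z=IV)·L_IV = 0.14 × 9.53683e-07 = 1.33516e-07
Sum: 0.0620746 + 0.00377004 + 0.000149644 + 1.33516e-07 = 0.0659944
Responsibility of Class II: 0.00377004 / 0.0659944 ≈ 0.057

0.057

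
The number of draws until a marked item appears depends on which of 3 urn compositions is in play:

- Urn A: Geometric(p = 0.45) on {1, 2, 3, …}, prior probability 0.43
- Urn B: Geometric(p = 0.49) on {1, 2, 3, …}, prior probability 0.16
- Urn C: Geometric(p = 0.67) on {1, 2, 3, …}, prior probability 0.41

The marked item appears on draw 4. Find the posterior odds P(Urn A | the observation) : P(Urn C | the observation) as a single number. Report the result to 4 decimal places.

Only the two components matter; the odds are (P(Z=i) f_i(x)) / (P(Z=j) f_j(x)).
Component likelihoods at x = 4:
  f_A = 0.0748688
  f_B = 0.064999
  f_C = 0.0240778
Posterior odds = (P(Z=A)·f_A) / (P(Z=C)·f_C) = (0.43·0.0748688) / (0.41·0.0240778) = 0.0321936 / 0.00987189 ≈ 3.2611

3.2611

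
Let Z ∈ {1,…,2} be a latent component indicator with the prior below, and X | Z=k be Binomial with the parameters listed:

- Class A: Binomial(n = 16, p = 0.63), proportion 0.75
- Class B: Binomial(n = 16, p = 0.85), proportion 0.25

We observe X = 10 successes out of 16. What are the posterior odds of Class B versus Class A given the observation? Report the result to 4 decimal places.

0.0296

Since P(k|x) ∝ π_k f_k(x), the posterior odds are π_i f_i(x) / (π_j f_j(x)).
Component likelihoods at x = 10 successes out of 16:
  p_A = C(16,10)·0.63^10·0.37^6 = 8008·0.0098493·0.00256573 = 0.202367
  p_B = C(16,10)·0.85^10·0.15^6 = 8008·0.196874·1.13906e-05 = 0.0179581
Odds = (0.25/0.75) × (0.0179581/0.202367) = 0.333333 × 0.0887403 ≈ 0.0296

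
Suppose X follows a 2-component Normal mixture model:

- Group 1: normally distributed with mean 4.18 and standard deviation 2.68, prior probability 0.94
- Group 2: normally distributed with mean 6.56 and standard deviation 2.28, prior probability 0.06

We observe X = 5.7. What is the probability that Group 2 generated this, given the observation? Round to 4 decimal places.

P(component k | x) = P(Z=k)·f_k(x) / marginal(x), where marginal(x) = Σ_j P(Z=j)·f_j(x).
Component likelihoods at x = 5.7:
  f_1 = (1/(2.68·√(2π)))·exp(−(5.7−4.18)²/(2·2.68²)) = 0.148859·exp(-0.16084) = 0.126743
  f_2 = (1/(2.28·√(2π)))·exp(−(5.7−6.56)²/(2·2.28²)) = 0.174975·exp(-0.07114) = 0.16296
Unnormalised posteriors:
  P(Z=1)·f_1 = 0.94 × 0.126743 = 0.119139
  P(Z=2)·f_2 = 0.06 × 0.16296 = 0.00977759
Marginal: 0.119139 + 0.00977759 = 0.128916
Responsibility of Group 2: 0.00977759 / 0.128916 ≈ 0.0758

0.0758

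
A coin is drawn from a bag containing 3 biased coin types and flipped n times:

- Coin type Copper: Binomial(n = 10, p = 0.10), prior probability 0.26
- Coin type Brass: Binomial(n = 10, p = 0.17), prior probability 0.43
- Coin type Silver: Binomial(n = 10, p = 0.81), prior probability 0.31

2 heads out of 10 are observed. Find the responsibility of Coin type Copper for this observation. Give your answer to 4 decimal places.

0.2856

Posterior ∝ prior × likelihood, so P(k | x) ∝ π_k f_k(x); normalise over all components.
Component likelihoods at x = 2 heads out of 10:
  p_Copper = C(10,2)·0.10^2·0.90^8 = 45·0.01·0.430467 = 0.19371
  p_Brass = C(10,2)·0.17^2·0.83^8 = 45·0.0289·0.225229 = 0.292911
  p_Silver = C(10,2)·0.81^2·0.19^8 = 45·0.6561·1.69836e-06 = 5.01431e-05
Multiply by the mixture weights:
  π_Copper·p_Copper = 0.26 × 0.19371 = 0.0503647
  π_Brass·p_Brass = 0.43 × 0.292911 = 0.125952
  π_Silver·p_Silver = 0.31 × 5.01431e-05 = 1.55444e-05
Normaliser: 0.0503647 + 0.125952 + 1.55444e-05 = 0.176332
Responsibility of Coin type Copper: 0.0503647 / 0.176332 ≈ 0.2856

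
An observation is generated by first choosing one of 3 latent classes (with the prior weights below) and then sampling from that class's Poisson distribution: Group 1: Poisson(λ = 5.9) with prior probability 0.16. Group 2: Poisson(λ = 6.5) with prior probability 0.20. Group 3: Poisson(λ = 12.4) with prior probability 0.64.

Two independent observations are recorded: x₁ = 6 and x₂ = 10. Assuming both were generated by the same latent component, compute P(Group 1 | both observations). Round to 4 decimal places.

0.2449

The responsibility of component k is π_k f_k(x) divided by Σ_j π_j f_j(x).
Since both observations come from the same component, the likelihood for component k is f_k(x₁)·f_k(x₂).
  p_1 = [e^(−5.9)·5.9^6/6! = 0.160488] × [0.0385851] = 0.00619244
  p_2 = [e^(−6.5)·6.5^6/6! = 0.157483] × [0.0557772] = 0.00878395
  p_3 = [e^(−12.4)·12.4^6/6! = 0.0207944] × [0.0975444] = 0.00202838
Multiply by the mixture weights:
  π_1·p_1 = 0.16 × 0.00619244 = 0.00099079
  π_2·p_2 = 0.20 × 0.00878395 = 0.00175679
  π_3·p_3 = 0.64 × 0.00202838 = 0.00129816
Evidence: 0.00099079 + 0.00175679 + 0.00129816 = 0.00404574
P(Group 1 | x) = 0.00099079 / 0.00404574 ≈ 0.2449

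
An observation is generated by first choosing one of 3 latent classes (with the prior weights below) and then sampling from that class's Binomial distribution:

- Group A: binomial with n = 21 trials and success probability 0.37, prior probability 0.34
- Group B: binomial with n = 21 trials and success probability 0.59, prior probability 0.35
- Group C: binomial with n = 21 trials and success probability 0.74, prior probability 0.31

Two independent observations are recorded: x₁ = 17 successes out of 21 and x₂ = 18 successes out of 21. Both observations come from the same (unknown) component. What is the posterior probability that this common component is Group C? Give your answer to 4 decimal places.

0.9902

P(component k | x) = w_k·f_k(x) / marginal(x), where marginal(x) = Σ_j w_j·f_j(x).
Since both observations come from the same component, the likelihood for component k is f_k(x₁)·f_k(x₂).
  L_A = [4.30384e-05] × [5.617e-06] = 2.41746e-10
  L_B = [0.0215121] × [0.00687922] = 0.000147987
  L_C = [0.163643] × [0.103501] = 0.0169371
Weight by the priors:
  w_A·L_A = 0.34 × 2.41746e-10 = 8.21938e-11
  w_B·L_B = 0.35 × 0.000147987 = 5.17954e-05
  w_C·L_C = 0.31 × 0.0169371 = 0.00525051
Normaliser: 8.21938e-11 + 5.17954e-05 + 0.00525051 = 0.0053023
Responsibility of Group C: 0.00525051 / 0.0053023 ≈ 0.9902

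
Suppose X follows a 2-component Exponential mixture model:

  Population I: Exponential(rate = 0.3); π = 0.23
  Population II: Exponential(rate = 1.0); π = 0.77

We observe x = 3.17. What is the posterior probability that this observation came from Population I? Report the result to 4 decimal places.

0.4518

P(component k | x) = π_k·f_k(x) / marginal(x), where marginal(x) = Σ_j π_j·f_j(x).
Component likelihoods at x = 3.17:
  p_I = 0.115906
  p_II = 0.0420036
Weight by the priors:
  π_I·p_I = 0.23 × 0.115906 = 0.0266585
  π_II·p_II = 0.77 × 0.0420036 = 0.0323428
Normaliser: 0.0266585 + 0.0323428 = 0.0590012
P(Population I | 3.17) ≈ 0.4518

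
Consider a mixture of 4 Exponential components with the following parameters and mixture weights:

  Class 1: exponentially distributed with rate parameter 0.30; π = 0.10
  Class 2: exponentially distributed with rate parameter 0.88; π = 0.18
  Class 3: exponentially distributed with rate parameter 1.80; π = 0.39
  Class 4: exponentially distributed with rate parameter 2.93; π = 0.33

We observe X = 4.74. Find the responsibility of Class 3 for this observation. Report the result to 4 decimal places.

The responsibility of component k is π_k f_k(x) divided by Σ_j π_j f_j(x).
Exponential densities:
  f_1 = 0.30·e^(−0.30·4.74) = 0.30·e^(−1.4220) = 0.0723693
  f_2 = 0.88·e^(−0.88·4.74) = 0.88·e^(−4.1712) = 0.0135817
  f_3 = 1.80·e^(−1.80·4.74) = 1.80·e^(−8.5320) = 0.000354709
  f_4 = 2.93·e^(−2.93·4.74) = 2.93·e^(−13.8882) = 2.72458e-06
Multiply by the mixture weights:
  π_1·f_1 = 0.10 × 0.0723693 = 0.00723693
  π_2·f_2 = 0.18 × 0.0135817 = 0.0024447
  π_3·f_3 = 0.39 × 0.000354709 = 0.000138336
  π_4·f_4 = 0.33 × 2.72458e-06 = 8.9911e-07
Evidence: 0.00723693 + 0.0024447 + 0.000138336 + 8.9911e-07 = 0.00982087
Responsibility of Class 3: 0.000138336 / 0.00982087 ≈ 0.0141

0.0141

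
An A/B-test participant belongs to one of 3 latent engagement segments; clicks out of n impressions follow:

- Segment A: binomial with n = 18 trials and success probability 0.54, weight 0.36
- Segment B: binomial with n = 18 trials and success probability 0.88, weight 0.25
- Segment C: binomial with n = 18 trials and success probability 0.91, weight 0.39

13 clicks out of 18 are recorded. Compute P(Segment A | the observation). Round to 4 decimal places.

0.5701

Apply Bayes' rule: the posterior for each component is proportional to its prior times its likelihood at x.
Component likelihoods at x = 13 clicks out of 18:
  p_A = 0.0585851
  p_B = 0.0404632
  p_C = 0.0148467
Unnormalised posteriors:
  P(Z=A)·p_A = 0.36 × 0.0585851 = 0.0210907
  P(Z=B)·p_B = 0.25 × 0.0404632 = 0.0101158
  P(Z=C)·p_C = 0.39 × 0.0148467 = 0.00579022
Marginal: 0.0210907 + 0.0101158 + 0.00579022 = 0.0369967
So the posterior for Segment A is 0.0210907 / 0.0369967 ≈ 0.5701.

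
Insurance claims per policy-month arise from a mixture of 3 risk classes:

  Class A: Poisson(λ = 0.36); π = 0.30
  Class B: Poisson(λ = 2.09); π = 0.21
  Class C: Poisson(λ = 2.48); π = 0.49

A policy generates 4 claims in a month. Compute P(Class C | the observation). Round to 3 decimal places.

0.757

The responsibility of component k is π_k f_k(x) divided by Σ_j π_j f_j(x).
Poisson probabilities:
  f_A = 0.000488262
  f_B = 0.0983328
  f_C = 0.131991
Multiply by the mixture weights:
  π_A·f_A = 0.30 × 0.000488262 = 0.000146479
  π_B·f_B = 0.21 × 0.0983328 = 0.0206499
  π_C·f_C = 0.49 × 0.131991 = 0.0646757
Denominator: 0.000146479 + 0.0206499 + 0.0646757 = 0.0854721
P(Class C | data) ≈ 0.757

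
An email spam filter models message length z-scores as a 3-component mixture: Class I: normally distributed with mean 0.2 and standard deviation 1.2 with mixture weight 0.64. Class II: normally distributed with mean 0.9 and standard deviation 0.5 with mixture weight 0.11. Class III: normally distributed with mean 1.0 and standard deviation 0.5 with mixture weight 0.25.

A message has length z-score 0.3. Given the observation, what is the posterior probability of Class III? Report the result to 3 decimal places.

0.227

Apply Bayes' rule: the posterior for each component is proportional to its prior times its likelihood at x.
Evaluate each component's likelihood at the observed value:
  p_I = 0.3313
  p_II = 0.388372
  p_III = 0.299455
Weight by the priors:
  π_I·p_I = 0.64 × 0.3313 = 0.212032
  π_II·p_II = 0.11 × 0.388372 = 0.0427209
  π_III·p_III = 0.25 × 0.299455 = 0.0748637
Marginal: 0.212032 + 0.0427209 + 0.0748637 = 0.329616
Responsibility of Class III: 0.0748637 / 0.329616 ≈ 0.227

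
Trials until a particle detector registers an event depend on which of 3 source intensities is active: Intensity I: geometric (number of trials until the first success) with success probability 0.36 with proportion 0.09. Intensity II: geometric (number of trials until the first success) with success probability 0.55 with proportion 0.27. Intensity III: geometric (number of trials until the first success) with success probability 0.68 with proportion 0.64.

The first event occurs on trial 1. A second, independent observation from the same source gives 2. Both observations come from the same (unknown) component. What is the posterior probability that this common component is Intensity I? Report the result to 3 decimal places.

0.054

P(component k | x) = P(Z=k)·f_k(x) / marginal(x), where marginal(x) = Σ_j P(Z=j)·f_j(x).
Since both observations come from the same component, the likelihood for component k is f_k(x₁)·f_k(x₂).
  L_I = [0.36·(1−0.36)^0 = 0.36·1 = 0.36] × [0.2304] = 0.082944
  L_II = [0.55·(1−0.55)^0 = 0.55·1 = 0.55] × [0.2475] = 0.136125
  L_III = [0.68·(1−0.68)^0 = 0.68·1 = 0.68] × [0.2176] = 0.147968
Multiply by the mixture weights:
  P(Z=I)·L_I = 0.09 × 0.082944 = 0.00746496
  P(Z=II)·L_II = 0.27 × 0.136125 = 0.0367538
  P(Z=III)·L_III = 0.64 × 0.147968 = 0.0946995
Sum: 0.00746496 + 0.0367538 + 0.0946995 = 0.138918
P(Intensity I | x₁, x₂) ≈ 0.054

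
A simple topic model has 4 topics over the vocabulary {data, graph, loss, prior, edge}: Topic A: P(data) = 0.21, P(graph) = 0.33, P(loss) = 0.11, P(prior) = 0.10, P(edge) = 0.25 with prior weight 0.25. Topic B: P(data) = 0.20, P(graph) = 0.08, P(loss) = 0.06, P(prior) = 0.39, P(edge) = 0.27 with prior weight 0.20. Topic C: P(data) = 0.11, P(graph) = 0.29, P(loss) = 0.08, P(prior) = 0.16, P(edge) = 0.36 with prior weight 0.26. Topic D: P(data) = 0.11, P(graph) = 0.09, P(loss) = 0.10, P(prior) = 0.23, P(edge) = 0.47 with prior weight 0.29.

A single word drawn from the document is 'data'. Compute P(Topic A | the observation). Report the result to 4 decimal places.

0.3431

By Bayes' theorem, P(k | x) = P(Z=k) f_k(x) / Σ_j P(Z=j) f_j(x).
Component likelihoods at x = 'data':
  p_A = P(data | comp) = 0.21
  p_B = P(data | comp) = 0.20
  p_C = P(data | comp) = 0.11
  p_D = P(data | comp) = 0.11
Weight by the priors:
  P(Z=A)·p_A = 0.25 × 0.21 = 0.0525
  P(Z=B)·p_B = 0.20 × 0.2 = 0.04
  P(Z=C)·p_C = 0.26 × 0.11 = 0.0286
  P(Z=D)·p_D = 0.29 × 0.11 = 0.0319
Denominator: 0.0525 + 0.04 + 0.0286 + 0.0319 = 0.153
Responsibility of Topic A: 0.0525 / 0.153 ≈ 0.3431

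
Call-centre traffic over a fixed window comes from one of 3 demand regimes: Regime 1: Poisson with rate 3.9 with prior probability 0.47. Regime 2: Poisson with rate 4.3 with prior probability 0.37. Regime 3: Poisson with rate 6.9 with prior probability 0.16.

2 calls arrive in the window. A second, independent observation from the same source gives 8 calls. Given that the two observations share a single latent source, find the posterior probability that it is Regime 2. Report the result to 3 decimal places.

Posterior ∝ prior × likelihood, so P(k | x) ∝ π_k f_k(x); normalise over all components.
Since both observations come from the same component, the likelihood for component k is f_k(x₁)·f_k(x₂).
  f_1 = [e^(−3.9)·3.9^2/2! = 0.15394] × [0.0268688] = 0.00413617
  f_2 = [e^(−4.3)·4.3^2/2! = 0.125441] × [0.0393333] = 0.00493403
  f_3 = [e^(−6.9)·6.9^2/2! = 0.0239903] × [0.128422] = 0.00308089
Weight by the priors:
  π_1·f_1 = 0.47 × 0.00413617 = 0.001944
  π_2·f_2 = 0.37 × 0.00493403 = 0.00182559
  π_3·f_3 = 0.16 × 0.00308089 = 0.000492943
Denominator: 0.001944 + 0.00182559 + 0.000492943 = 0.00426253
P(Regime 2 | x₁, x₂) ≈ 0.428

0.428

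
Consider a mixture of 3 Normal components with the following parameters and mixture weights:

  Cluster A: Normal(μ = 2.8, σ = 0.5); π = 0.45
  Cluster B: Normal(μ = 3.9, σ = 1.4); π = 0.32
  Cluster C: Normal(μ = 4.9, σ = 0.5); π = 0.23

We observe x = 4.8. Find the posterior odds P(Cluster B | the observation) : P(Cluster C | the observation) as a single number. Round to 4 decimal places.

Since P(k|x) ∝ π_k f_k(x), the posterior odds are π_i f_i(x) / (π_j f_j(x)).
Normal densities:
  f_A = 0.00026766
  f_B = 0.231762
  f_C = 0.782085
Posterior odds = (π_B·f_B) / (π_C·f_C) = (0.32·0.231762) / (0.23·0.782085) = 0.0741639 / 0.17988 ≈ 0.4123

0.4123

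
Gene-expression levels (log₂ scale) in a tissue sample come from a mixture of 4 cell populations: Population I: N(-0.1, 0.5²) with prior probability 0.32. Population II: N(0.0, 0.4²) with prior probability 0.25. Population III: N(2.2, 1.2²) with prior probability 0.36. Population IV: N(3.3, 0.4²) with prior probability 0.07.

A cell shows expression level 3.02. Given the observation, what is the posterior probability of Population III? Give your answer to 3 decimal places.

0.634

By Bayes' theorem, P(k | x) = P(Z=k) f_k(x) / Σ_j P(Z=j) f_j(x).
Evaluate each component's likelihood at the observed value:
  L_I = 2.79736e-09
  L_II = 4.17748e-13
  L_III = 0.263229
  L_IV = 0.780635
Weight by the priors:
  P(Z=I)·L_I = 0.32 × 2.79736e-09 = 8.95154e-10
  P(Z=II)·L_II = 0.25 × 4.17748e-13 = 1.04437e-13
  P(Z=III)·L_III = 0.36 × 0.263229 = 0.0947623
  P(Z=IV)·L_IV = 0.07 × 0.780635 = 0.0546444
Evidence: 8.95154e-10 + 1.04437e-13 + 0.0947623 + 0.0546444 = 0.149407
P(Population III | the observation) = 0.0947623 / 0.149407 ≈ 0.634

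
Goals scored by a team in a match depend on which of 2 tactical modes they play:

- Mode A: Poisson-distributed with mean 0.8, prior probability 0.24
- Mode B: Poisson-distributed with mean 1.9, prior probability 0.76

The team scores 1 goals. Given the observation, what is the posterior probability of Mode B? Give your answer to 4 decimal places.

The responsibility of component k is w_k f_k(x) divided by Σ_j w_j f_j(x).
Evaluate each component's likelihood at the observed value:
  p_A = 0.359463
  p_B = 0.28418
Unnormalised posteriors:
  w_A·p_A = 0.24 × 0.359463 = 0.0862712
  w_B·p_B = 0.76 × 0.28418 = 0.215977
Normaliser: 0.0862712 + 0.215977 = 0.302248
P(Mode B | data) ≈ 0.7146

0.7146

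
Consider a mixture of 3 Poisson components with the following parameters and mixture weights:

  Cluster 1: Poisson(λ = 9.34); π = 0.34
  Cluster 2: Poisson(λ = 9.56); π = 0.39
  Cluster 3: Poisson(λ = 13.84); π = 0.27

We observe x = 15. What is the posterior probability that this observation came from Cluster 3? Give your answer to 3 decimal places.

By Bayes' theorem, P(k | x) = w_k f_k(x) / Σ_j w_j f_j(x).
Evaluate each component's likelihood at the observed value:
  f_1 = e^(−9.34)·9.34^15/15! = 0.0241209
  f_2 = e^(−9.56)·9.56^15/15! = 0.0274482
  f_3 = e^(−13.84)·13.84^15/15! = 0.0977026
Unnormalised posteriors:
  w_1·f_1 = 0.34 × 0.0241209 = 0.0082011
  w_2·f_2 = 0.39 × 0.0274482 = 0.0107048
  w_3·f_3 = 0.27 × 0.0977026 = 0.0263797
Denominator: 0.0082011 + 0.0107048 + 0.0263797 = 0.0452856
P(Cluster 3 | 15) ≈ 0.583

0.583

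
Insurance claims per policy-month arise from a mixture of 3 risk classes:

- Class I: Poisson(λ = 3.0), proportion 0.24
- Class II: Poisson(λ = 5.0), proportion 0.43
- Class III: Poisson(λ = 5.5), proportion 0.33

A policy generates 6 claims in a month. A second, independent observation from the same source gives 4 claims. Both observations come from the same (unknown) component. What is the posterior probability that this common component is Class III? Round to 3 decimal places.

0.382

The responsibility of component k is P(Z=k) f_k(x) divided by Σ_j P(Z=j) f_j(x).
Since both observations come from the same component, the likelihood for component k is f_k(x₁)·f_k(x₂).
  L_I = [0.0504094] × [0.168031] = 0.00847036
  L_II = [0.146223] × [0.175467] = 0.0256573
  L_III = [0.157117] × [0.155819] = 0.0244818
Unnormalised posteriors:
  P(Z=I)·L_I = 0.24 × 0.00847036 = 0.00203289
  P(Z=II)·L_II = 0.43 × 0.0256573 = 0.0110327
  P(Z=III)·L_III = 0.33 × 0.0244818 = 0.008079
Marginal: 0.00203289 + 0.0110327 + 0.008079 = 0.0211445
Responsibility of Class III: 0.008079 / 0.0211445 ≈ 0.382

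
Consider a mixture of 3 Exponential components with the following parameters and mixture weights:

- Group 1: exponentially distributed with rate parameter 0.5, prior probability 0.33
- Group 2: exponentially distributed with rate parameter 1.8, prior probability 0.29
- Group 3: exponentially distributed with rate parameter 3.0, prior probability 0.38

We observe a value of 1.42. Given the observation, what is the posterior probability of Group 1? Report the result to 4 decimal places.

The responsibility of component k is P(Z=k) f_k(x) divided by Σ_j P(Z=j) f_j(x).
Component likelihoods at x = 1.42:
  p_1 = 0.5·e^(−0.5·1.42) = 0.5·e^(−0.7100) = 0.245822
  p_2 = 1.8·e^(−1.8·1.42) = 1.8·e^(−2.5560) = 0.139706
  p_3 = 3.0·e^(−3.0·1.42) = 3.0·e^(−4.2600) = 0.0423669
Prior × likelihood for each component:
  P(Z=1)·p_1 = 0.33 × 0.245822 = 0.0811213
  P(Z=2)·p_2 = 0.29 × 0.139706 = 0.0405148
  P(Z=3)·p_3 = 0.38 × 0.0423669 = 0.0160994
Evidence: 0.0811213 + 0.0405148 + 0.0160994 = 0.137736
Responsibility of Group 1: 0.0811213 / 0.137736 ≈ 0.5890

0.5890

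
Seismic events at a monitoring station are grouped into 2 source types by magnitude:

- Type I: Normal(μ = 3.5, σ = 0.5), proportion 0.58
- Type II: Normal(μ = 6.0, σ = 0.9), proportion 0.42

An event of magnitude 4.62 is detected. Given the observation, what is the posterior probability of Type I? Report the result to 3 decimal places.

By Bayes' theorem, P(k | x) = P(Z=k) f_k(x) / Σ_j P(Z=j) f_j(x).
Evaluate each component's likelihood at the observed value:
  p_I = (1/(0.5·√(2π)))·exp(−(4.62−3.5)²/(2·0.5²)) = 0.797885·exp(-2.50880) = 0.0649205
  p_II = (1/(0.9·√(2π)))·exp(−(4.62−6.0)²/(2·0.9²)) = 0.443269·exp(-1.17556) = 0.136814
Unnormalised posteriors:
  P(Z=I)·p_I = 0.58 × 0.0649205 = 0.0376539
  P(Z=II)·p_II = 0.42 × 0.136814 = 0.0574618
Denominator: 0.0376539 + 0.0574618 = 0.0951158
Responsibility of Type I: 0.0376539 / 0.0951158 ≈ 0.396

0.396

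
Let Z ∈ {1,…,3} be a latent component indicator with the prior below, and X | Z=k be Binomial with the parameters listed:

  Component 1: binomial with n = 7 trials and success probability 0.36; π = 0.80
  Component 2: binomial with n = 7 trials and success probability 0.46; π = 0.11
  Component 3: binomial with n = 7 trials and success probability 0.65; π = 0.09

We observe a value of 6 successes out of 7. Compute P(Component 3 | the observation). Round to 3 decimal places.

0.586

The responsibility of component k is P(Z=k) f_k(x) divided by Σ_j P(Z=j) f_j(x).
Binomial probabilities:
  p_1 = C(7,6)·0.36^6·0.64^1 = 7·0.00217678·0.64 = 0.00975198
  p_2 = C(7,6)·0.46^6·0.54^1 = 7·0.0094743·0.54 = 0.0358128
  p_3 = C(7,6)·0.65^6·0.35^1 = 7·0.0754189·0.35 = 0.184776
Prior × likelihood for each component:
  P(Z=1)·p_1 = 0.80 × 0.00975198 = 0.00780159
  P(Z=2)·p_2 = 0.11 × 0.0358128 = 0.00393941
  P(Z=3)·p_3 = 0.09 × 0.184776 = 0.0166299
Marginal: 0.00780159 + 0.00393941 + 0.0166299 = 0.0283709
P(Component 3 | 6 successes out of 7) = 0.0166299 / 0.0283709 ≈ 0.586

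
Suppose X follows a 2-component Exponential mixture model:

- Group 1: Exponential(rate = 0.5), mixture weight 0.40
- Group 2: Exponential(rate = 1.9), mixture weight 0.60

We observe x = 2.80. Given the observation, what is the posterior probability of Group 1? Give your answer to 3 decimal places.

By Bayes' theorem, P(k | x) = w_k f_k(x) / Σ_j w_j f_j(x).
Component likelihoods at x = 2.80:
  p_1 = 0.123298
  p_2 = 0.00929623
Multiply by the mixture weights:
  w_1·p_1 = 0.40 × 0.123298 = 0.0493194
  w_2·p_2 = 0.60 × 0.00929623 = 0.00557774
Marginal: 0.0493194 + 0.00557774 = 0.0548971
So the posterior for Group 1 is 0.0493194 / 0.0548971 ≈ 0.898.

0.898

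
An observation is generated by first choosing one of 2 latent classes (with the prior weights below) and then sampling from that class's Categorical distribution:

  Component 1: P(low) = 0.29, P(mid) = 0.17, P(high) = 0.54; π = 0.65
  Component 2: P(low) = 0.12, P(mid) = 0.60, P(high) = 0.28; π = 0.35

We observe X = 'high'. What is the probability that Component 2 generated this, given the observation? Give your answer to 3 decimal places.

Apply Bayes' rule: the posterior for each component is proportional to its prior times its likelihood at x.
Categorical probabilities:
  p_1 = P(high | comp) = 0.54
  p_2 = P(high | comp) = 0.28
Weight by the priors:
  w_1·p_1 = 0.65 × 0.54 = 0.351
  w_2·p_2 = 0.35 × 0.28 = 0.098
Normaliser: 0.351 + 0.098 = 0.449
Responsibility of Component 2: 0.098 / 0.449 ≈ 0.218

0.218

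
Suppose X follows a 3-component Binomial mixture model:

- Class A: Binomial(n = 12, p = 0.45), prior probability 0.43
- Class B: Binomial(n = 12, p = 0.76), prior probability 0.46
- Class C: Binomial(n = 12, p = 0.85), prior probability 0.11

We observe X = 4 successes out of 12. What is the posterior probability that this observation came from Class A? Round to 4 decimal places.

The responsibility of component k is w_k f_k(x) divided by Σ_j w_j f_j(x).
Evaluate each component's likelihood at the observed value:
  L_A = 0.169964
  L_B = 0.00181781
  L_C = 6.62233e-05
Weight by the priors:
  w_A·L_A = 0.43 × 0.169964 = 0.0730845
  w_B·L_B = 0.46 × 0.00181781 = 0.000836195
  w_C·L_C = 0.11 × 6.62233e-05 = 7.28457e-06
Denominator: 0.0730845 + 0.000836195 + 7.28457e-06 = 0.073928
Responsibility of Class A: 0.0730845 / 0.073928 ≈ 0.9886

0.9886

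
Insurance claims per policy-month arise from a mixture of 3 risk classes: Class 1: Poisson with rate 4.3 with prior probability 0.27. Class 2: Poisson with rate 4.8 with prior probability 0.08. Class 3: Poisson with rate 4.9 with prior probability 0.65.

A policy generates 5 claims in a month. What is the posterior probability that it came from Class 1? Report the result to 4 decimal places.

Apply Bayes' rule: the posterior for each component is proportional to its prior times its likelihood at x.
Evaluate each component's likelihood at the observed value:
  p_1 = e^(−4.3)·4.3^5/5! = 0.166224
  p_2 = e^(−4.8)·4.8^5/5! = 0.174748
  p_3 = e^(−4.9)·4.9^5/5! = 0.17529
Weight by the priors:
  P(Z=1)·p_1 = 0.27 × 0.166224 = 0.0448806
  P(Z=2)·p_2 = 0.08 × 0.174748 = 0.0139798
  P(Z=3)·p_3 = 0.65 × 0.17529 = 0.113938
Normaliser: 0.0448806 + 0.0139798 + 0.113938 = 0.172799
P(Class 1 | 5 claims) ≈ 0.2597

0.2597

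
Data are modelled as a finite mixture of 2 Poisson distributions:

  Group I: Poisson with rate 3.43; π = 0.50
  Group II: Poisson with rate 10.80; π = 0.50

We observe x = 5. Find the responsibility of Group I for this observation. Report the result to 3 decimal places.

0.837

P(component k | x) = P(Z=k)·f_k(x) / marginal(x), where marginal(x) = Σ_j P(Z=j)·f_j(x).
Component likelihoods at x = 5:
  L_I = 0.128132
  L_II = 0.024978
Weight by the priors:
  P(Z=I)·L_I = 0.50 × 0.128132 = 0.0640662
  P(Z=II)·L_II = 0.50 × 0.024978 = 0.012489
Evidence: 0.0640662 + 0.012489 = 0.0765552
So the posterior for Group I is 0.0640662 / 0.0765552 ≈ 0.837.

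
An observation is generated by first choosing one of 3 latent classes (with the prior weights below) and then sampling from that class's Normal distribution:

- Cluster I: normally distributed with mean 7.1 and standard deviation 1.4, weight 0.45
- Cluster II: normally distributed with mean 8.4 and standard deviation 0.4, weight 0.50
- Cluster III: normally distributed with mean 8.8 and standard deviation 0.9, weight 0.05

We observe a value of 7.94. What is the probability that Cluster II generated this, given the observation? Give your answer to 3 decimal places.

Apply Bayes' rule: the posterior for each component is proportional to its prior times its likelihood at x.
Component likelihoods at x = 7.94:
  L_I = 0.238018
  L_II = 0.514841
  L_III = 0.280798
Unnormalised posteriors:
  π_I·L_I = 0.45 × 0.238018 = 0.107108
  π_II·L_II = 0.50 × 0.514841 = 0.25742
  π_III·L_III = 0.05 × 0.280798 = 0.0140399
Normaliser: 0.107108 + 0.25742 + 0.0140399 = 0.378568
So the posterior for Cluster II is 0.25742 / 0.378568 ≈ 0.680.

0.680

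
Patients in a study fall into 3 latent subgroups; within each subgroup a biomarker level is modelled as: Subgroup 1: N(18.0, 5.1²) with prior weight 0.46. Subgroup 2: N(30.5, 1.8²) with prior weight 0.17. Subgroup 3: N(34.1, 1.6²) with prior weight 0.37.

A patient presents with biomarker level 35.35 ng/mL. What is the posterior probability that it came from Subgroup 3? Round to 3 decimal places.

0.984

The responsibility of component k is π_k f_k(x) divided by Σ_j π_j f_j(x).
Normal densities:
  p_1 = (1/(5.1·√(2π)))·exp(−(35.35−18.0)²/(2·5.1²)) = 0.078224·exp(-5.78667) = 0.000240006
  p_2 = (1/(1.8·√(2π)))·exp(−(35.35−30.5)²/(2·1.8²)) = 0.221635·exp(-3.63002) = 0.00587681
  p_3 = (1/(1.6·√(2π)))·exp(−(35.35−34.1)²/(2·1.6²)) = 0.249339·exp(-0.30518) = 0.183761
Multiply by the mixture weights:
  π_1·p_1 = 0.46 × 0.000240006 = 0.000110403
  π_2·p_2 = 0.17 × 0.00587681 = 0.000999058
  π_3·p_3 = 0.37 × 0.183761 = 0.0679917
Denominator: 0.000110403 + 0.000999058 + 0.0679917 = 0.0691011
So the posterior for Subgroup 3 is 0.0679917 / 0.0691011 ≈ 0.984.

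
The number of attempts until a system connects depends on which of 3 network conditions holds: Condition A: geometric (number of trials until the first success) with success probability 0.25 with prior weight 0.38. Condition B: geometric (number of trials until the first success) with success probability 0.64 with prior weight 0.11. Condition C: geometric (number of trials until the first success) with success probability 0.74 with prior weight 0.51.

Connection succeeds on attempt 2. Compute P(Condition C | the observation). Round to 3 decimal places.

Posterior ∝ prior × likelihood, so P(k | x) ∝ P(Z=k) f_k(x); normalise over all components.
Geometric probabilities:
  p_A = 0.25·(1−0.25)^1 = 0.25·0.75 = 0.1875
  p_B = 0.64·(1−0.64)^1 = 0.64·0.36 = 0.2304
  p_C = 0.74·(1−0.74)^1 = 0.74·0.26 = 0.1924
Prior × likelihood for each component:
  P(Z=A)·p_A = 0.38 × 0.1875 = 0.07125
  P(Z=B)·p_B = 0.11 × 0.2304 = 0.025344
  P(Z=C)·p_C = 0.51 × 0.1924 = 0.098124
Normaliser: 0.07125 + 0.025344 + 0.098124 = 0.194718
P(Condition C | 2) = 0.098124 / 0.194718 ≈ 0.504

0.504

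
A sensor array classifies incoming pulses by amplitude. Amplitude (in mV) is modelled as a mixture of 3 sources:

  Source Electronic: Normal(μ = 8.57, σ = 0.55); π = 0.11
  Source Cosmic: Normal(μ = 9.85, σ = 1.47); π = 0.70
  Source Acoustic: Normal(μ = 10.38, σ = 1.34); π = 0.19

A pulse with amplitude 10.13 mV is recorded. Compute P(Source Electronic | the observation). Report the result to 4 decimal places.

By Bayes' theorem, P(k | x) = P(Z=k) f_k(x) / Σ_j P(Z=j) f_j(x).
Normal densities:
  L_Electronic = (1/(0.55·√(2π)))·exp(−(10.13−8.57)²/(2·0.55²)) = 0.725350·exp(-4.02248) = 0.0129899
  L_Cosmic = (1/(1.47·√(2π)))·exp(−(10.13−9.85)²/(2·1.47²)) = 0.271389·exp(-0.01814) = 0.266511
  L_Acoustic = (1/(1.34·√(2π)))·exp(−(10.13−10.38)²/(2·1.34²)) = 0.297718·exp(-0.01740) = 0.292582
Unnormalised posteriors:
  P(Z=Electronic)·L_Electronic = 0.11 × 0.0129899 = 0.00142889
  P(Z=Cosmic)·L_Cosmic = 0.70 × 0.266511 = 0.186557
  P(Z=Acoustic)·L_Acoustic = 0.19 × 0.292582 = 0.0555905
Sum: 0.00142889 + 0.186557 + 0.0555905 = 0.243577
P(Source Electronic | x) ≈ 0.0059

0.0059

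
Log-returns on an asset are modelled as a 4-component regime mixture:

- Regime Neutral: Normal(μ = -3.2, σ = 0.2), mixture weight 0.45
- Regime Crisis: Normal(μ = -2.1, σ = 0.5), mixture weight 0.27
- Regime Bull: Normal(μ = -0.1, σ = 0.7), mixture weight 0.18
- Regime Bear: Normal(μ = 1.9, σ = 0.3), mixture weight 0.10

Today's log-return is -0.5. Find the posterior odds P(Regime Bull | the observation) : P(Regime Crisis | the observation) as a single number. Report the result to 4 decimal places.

67.6804

Since P(k|x) ∝ w_k f_k(x), the posterior odds are w_i f_i(x) / (w_j f_j(x)).
Evaluate each component's likelihood at the observed value:
  f_Neutral = (1/(0.2·√(2π)))·exp(−(-0.5−-3.2)²/(2·0.2²)) = 1.994711·exp(-91.12500) = 5.30634e-40
  f_Crisis = (1/(0.5·√(2π)))·exp(−(-0.5−-2.1)²/(2·0.5²)) = 0.797885·exp(-5.12000) = 0.00476818
  f_Bull = (1/(0.7·√(2π)))·exp(−(-0.5−-0.1)²/(2·0.7²)) = 0.569918·exp(-0.16327) = 0.484068
  f_Bear = (1/(0.3·√(2π)))·exp(−(-0.5−1.9)²/(2·0.3²)) = 1.329808·exp(-32.00000) = 1.68409e-14
Posterior odds = (w_Bull·f_Bull) / (w_Crisis·f_Crisis) = (0.18·0.484068) / (0.27·0.00476818) = 0.0871323 / 0.00128741 ≈ 67.6804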